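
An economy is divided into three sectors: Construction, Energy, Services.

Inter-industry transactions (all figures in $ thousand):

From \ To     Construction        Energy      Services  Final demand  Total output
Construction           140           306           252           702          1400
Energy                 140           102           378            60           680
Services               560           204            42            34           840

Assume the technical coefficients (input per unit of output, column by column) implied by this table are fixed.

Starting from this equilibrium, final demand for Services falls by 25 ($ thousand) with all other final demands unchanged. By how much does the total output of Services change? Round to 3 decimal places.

Technical coefficients a_ij = z_ij / X_j:
  a_CC = 140/1400 = 0.10, a_EC = 140/1400 = 0.10, a_SC = 560/1400 = 0.40
  a_CE = 306/680 = 0.45, a_EE = 102/680 = 0.15, a_SE = 204/680 = 0.30
  a_CS = 252/840 = 0.30, a_ES = 378/840 = 0.45, a_SS = 42/840 = 0.05
I − A =
  [   0.90    -0.45    -0.30]
  [  -0.10     0.85    -0.45]
  [  -0.40    -0.30     0.95]
Cofactors of I−A, C_ij = (−1)^(i+j)·(minor ij) (rows/columns in the sector order above):
  C_11 = (0.85)(0.95) − (-0.45)(-0.30) = 0.6725
  C_12 = −[(-0.10)(0.95) − (-0.45)(-0.40)] = 0.2750
  C_13 = (-0.10)(-0.30) − (0.85)(-0.40) = 0.3700
  C_21 = −[(-0.45)(0.95) − (-0.30)(-0.30)] = 0.5175
  C_22 = (0.90)(0.95) − (-0.30)(-0.40) = 0.7350
  C_23 = −[(0.90)(-0.30) − (-0.45)(-0.40)] = 0.4500
  C_31 = (-0.45)(-0.45) − (-0.30)(0.85) = 0.4575
  C_32 = −[(0.90)(-0.45) − (-0.30)(-0.10)] = 0.4350
  C_33 = (0.90)(0.85) − (-0.45)(-0.10) = 0.7200
det(I−A) = Σ_j (I−A)_1j·C_1j = (0.90)(0.6725) + (-0.45)(0.2750) + (-0.30)(0.3700) = 0.3705
adj(I−A) = Cᵀ =
  [ 0.6725   0.5175   0.4575]
  [ 0.2750   0.7350   0.4350]
  [ 0.3700   0.4500   0.7200]
(I − A)⁻¹ = adj(I−A) / det(I−A) ≈
  [   1.8151     1.3968     1.2348]
  [   0.7422     1.9838     1.1741]
  [   0.9987     1.2146     1.9433]
Δx = (I − A)⁻¹ Δd with Δd having -25 in the Services component and 0 elsewhere.
So Δx_S = L_SS · (-25), where L_SS = adj(I−A)_SS / det(I−A) = 0.7200 / 0.3705.
Δx_S = 0.7200 × (-25) / 0.3705 = -18.00 / 0.3705 ≈ -48.583.

Δx_S = -48.583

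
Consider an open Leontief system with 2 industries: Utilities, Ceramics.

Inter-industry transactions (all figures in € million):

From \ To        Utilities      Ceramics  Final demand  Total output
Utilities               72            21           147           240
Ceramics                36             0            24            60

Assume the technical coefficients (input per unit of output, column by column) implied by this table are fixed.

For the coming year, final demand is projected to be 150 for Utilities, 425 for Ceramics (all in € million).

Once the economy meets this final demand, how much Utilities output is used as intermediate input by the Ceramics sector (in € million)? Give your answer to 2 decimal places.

z_12 = 172.97

Technical coefficients a_ij = z_ij / X_j:
  a_11 = 72/240 = 0.30, a_21 = 36/240 = 0.15
  a_12 = 21/60 = 0.35, a_22 = 0/60 = 0.00
I − A =
  [   0.70    -0.35]
  [  -0.15     1.00]
det(I−A) = (0.70)(1.00) − (-0.35)(-0.15) = 0.6475
adj(I−A) = [[1.00, 0.35], [0.15, 0.70]]
(I − A)⁻¹ = adj(I−A) / det(I−A) ≈
  [   1.5444     0.5405]
  [   0.2317     1.0811]
First solve x = (I − A)⁻¹ d = adj(I−A)·d / det(I−A); in particular x_2 = (0.15·150 + 0.70·425) / 0.6475 = 320.00 / 0.6475 ≈ 494.2085.
Intermediate flow from 1 to 2: z_12 = a_12 · x_2 = 0.35 × 320.00 / 0.6475 = 112.00 / 0.6475 ≈ 172.97.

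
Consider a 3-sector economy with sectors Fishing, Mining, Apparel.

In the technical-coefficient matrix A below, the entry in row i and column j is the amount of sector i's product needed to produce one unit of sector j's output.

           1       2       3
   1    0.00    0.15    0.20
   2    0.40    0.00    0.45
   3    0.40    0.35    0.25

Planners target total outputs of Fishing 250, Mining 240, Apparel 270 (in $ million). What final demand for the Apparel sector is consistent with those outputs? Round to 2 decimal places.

I − A =
  [   1.00    -0.15    -0.20]
  [  -0.40     1.00    -0.45]
  [  -0.40    -0.35     0.75]
d = (I − A) x:
  d_1 = (+1.00)·250 + (-0.15)·240 + (-0.20)·270 = 160.00
  d_2 = (-0.40)·250 + (+1.00)·240 + (-0.45)·270 = 18.50
  d_3 = (-0.40)·250 + (-0.35)·240 + (+0.75)·270 = 18.50

d_3 = 18.50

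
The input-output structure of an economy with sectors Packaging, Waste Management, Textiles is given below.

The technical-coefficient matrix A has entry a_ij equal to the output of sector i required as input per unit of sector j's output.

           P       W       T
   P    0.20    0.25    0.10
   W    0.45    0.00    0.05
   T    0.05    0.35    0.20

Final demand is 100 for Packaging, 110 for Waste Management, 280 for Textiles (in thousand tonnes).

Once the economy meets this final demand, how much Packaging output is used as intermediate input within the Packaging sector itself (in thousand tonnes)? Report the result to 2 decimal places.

z_PP = 52.70

I − A =
  [   0.80    -0.25    -0.10]
  [  -0.45     1.00    -0.05]
  [  -0.05    -0.35     0.80]
Cofactors of I−A, C_ij = (−1)^(i+j)·(minor ij) (rows/columns in the sector order above):
  C_11 = (1.00)(0.80) − (-0.05)(-0.35) = 0.7825
  C_12 = −[(-0.45)(0.80) − (-0.05)(-0.05)] = 0.3625
  C_13 = (-0.45)(-0.35) − (1.00)(-0.05) = 0.2075
  C_21 = −[(-0.25)(0.80) − (-0.10)(-0.35)] = 0.2350
  C_22 = (0.80)(0.80) − (-0.10)(-0.05) = 0.6350
  C_23 = −[(0.80)(-0.35) − (-0.25)(-0.05)] = 0.2925
  C_31 = (-0.25)(-0.05) − (-0.10)(1.00) = 0.1125
  C_32 = −[(0.80)(-0.05) − (-0.10)(-0.45)] = 0.0850
  C_33 = (0.80)(1.00) − (-0.25)(-0.45) = 0.6875
det(I−A) = Σ_j (I−A)_1j·C_1j = (0.80)(0.7825) + (-0.25)(0.3625) + (-0.10)(0.2075) = 0.514625
adj(I−A) = Cᵀ =
  [ 0.7825   0.2350   0.1125]
  [ 0.3625   0.6350   0.0850]
  [ 0.2075   0.2925   0.6875]
(I − A)⁻¹ = adj(I−A) / det(I−A) ≈
  [   1.5205     0.4566     0.2186]
  [   0.7044     1.2339     0.1652]
  [   0.4032     0.5684     1.3359]
First solve x = (I − A)⁻¹ d = adj(I−A)·d / det(I−A); in particular x_P = (0.7825·100 + 0.2350·110 + 0.1125·280) / 0.514625 = 135.60 / 0.514625 ≈ 263.4928.
Intermediate flow from P to P: z_PP = a_PP · x_P = 0.20 × 135.60 / 0.514625 = 27.12 / 0.514625 ≈ 52.70.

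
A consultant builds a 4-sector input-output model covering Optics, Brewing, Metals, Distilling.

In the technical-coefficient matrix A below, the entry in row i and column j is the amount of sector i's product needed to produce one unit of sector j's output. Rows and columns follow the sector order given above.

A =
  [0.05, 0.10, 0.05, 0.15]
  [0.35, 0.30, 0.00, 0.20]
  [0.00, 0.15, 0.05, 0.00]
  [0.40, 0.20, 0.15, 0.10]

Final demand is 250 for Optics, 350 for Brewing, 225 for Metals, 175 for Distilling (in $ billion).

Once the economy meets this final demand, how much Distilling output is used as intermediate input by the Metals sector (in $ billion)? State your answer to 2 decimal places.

I − A =
  [   0.95    -0.10    -0.05    -0.15]
  [  -0.35     0.70     0.00    -0.20]
  [   0.00    -0.15     0.95     0.00]
  [  -0.40    -0.20    -0.15     0.90]
Compute the cofactors C_ij = (−1)^(i+j)·(3×3 minor ij) of I−A; the adjugate is their transpose:
adj(I−A) = Cᵀ =
  [ 0.556000   0.124125   0.048250   0.120250]
  [ 0.375250   0.755250   0.056125   0.230375]
  [ 0.059250   0.119250   0.468500   0.036375]
  [ 0.340375   0.242875   0.112000   0.595875]
det(I−A) = Σ_j (I−A)_1j·C_1j = (0.95)(0.556000) + (-0.10)(0.375250) + (-0.05)(0.059250) + (-0.15)(0.340375) = 0.43665625
(I − A)⁻¹ = adj(I−A) / det(I−A) ≈
  [   1.2733     0.2843     0.1105     0.2754]
  [   0.8594     1.7296     0.1285     0.5276]
  [   0.1357     0.2731     1.0729     0.0833]
  [   0.7795     0.5562     0.2565     1.3646]
First solve x = (I − A)⁻¹ d = adj(I−A)·d / det(I−A); in particular x_3 = (0.059250·250 + 0.119250·350 + 0.468500·225 + 0.036375·175) / 0.43665625 = 168.328125 / 0.43665625 ≈ 385.4935.
Intermediate flow from 4 to 3: z_43 = a_43 · x_3 = 0.15 × 168.328125 / 0.43665625 = 25.24921875 / 0.43665625 ≈ 57.82.

z_43 = 57.82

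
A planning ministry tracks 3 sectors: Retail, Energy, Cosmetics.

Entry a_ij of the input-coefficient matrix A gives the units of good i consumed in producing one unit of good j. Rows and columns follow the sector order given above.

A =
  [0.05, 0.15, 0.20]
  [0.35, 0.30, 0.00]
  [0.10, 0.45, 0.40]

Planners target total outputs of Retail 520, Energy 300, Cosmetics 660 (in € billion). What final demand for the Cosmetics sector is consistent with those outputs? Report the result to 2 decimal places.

d_3 = 209.00

I − A =
  [   0.95    -0.15    -0.20]
  [  -0.35     0.70     0.00]
  [  -0.10    -0.45     0.60]
d = (I − A) x:
  d_1 = (+0.95)·520 + (-0.15)·300 + (-0.20)·660 = 317.00
  d_2 = (-0.35)·520 + (+0.70)·300 + (+0.00)·660 = 28.00
  d_3 = (-0.10)·520 + (-0.45)·300 + (+0.60)·660 = 209.00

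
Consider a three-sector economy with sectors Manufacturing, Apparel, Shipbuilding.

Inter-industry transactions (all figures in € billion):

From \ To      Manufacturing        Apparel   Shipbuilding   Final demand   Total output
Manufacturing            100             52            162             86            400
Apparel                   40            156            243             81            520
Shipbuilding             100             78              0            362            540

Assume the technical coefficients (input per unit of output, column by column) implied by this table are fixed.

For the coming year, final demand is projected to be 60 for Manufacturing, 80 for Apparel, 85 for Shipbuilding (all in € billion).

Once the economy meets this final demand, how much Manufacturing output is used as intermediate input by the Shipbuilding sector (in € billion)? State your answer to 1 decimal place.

z_MS = 50.1

Technical coefficients a_ij = z_ij / X_j:
  a_MM = 100/400 = 0.25, a_AM = 40/400 = 0.10, a_SM = 100/400 = 0.25
  a_MA = 52/520 = 0.10, a_AA = 156/520 = 0.30, a_SA = 78/520 = 0.15
  a_MS = 162/540 = 0.30, a_AS = 243/540 = 0.45, a_SS = 0/540 = 0.00
I − A =
  [   0.75    -0.10    -0.30]
  [  -0.10     0.70    -0.45]
  [  -0.25    -0.15     1.00]
Cofactors of I−A, C_ij = (−1)^(i+j)·(minor ij) (rows/columns in the sector order above):
  C_11 = (0.70)(1.00) − (-0.45)(-0.15) = 0.6325
  C_12 = −[(-0.10)(1.00) − (-0.45)(-0.25)] = 0.2125
  C_13 = (-0.10)(-0.15) − (0.70)(-0.25) = 0.1900
  C_21 = −[(-0.10)(1.00) − (-0.30)(-0.15)] = 0.1450
  C_22 = (0.75)(1.00) − (-0.30)(-0.25) = 0.6750
  C_23 = −[(0.75)(-0.15) − (-0.10)(-0.25)] = 0.1375
  C_31 = (-0.10)(-0.45) − (-0.30)(0.70) = 0.2550
  C_32 = −[(0.75)(-0.45) − (-0.30)(-0.10)] = 0.3675
  C_33 = (0.75)(0.70) − (-0.10)(-0.10) = 0.5150
det(I−A) = Σ_j (I−A)_1j·C_1j = (0.75)(0.6325) + (-0.10)(0.2125) + (-0.30)(0.1900) = 0.396125
adj(I−A) = Cᵀ =
  [ 0.6325   0.1450   0.2550]
  [ 0.2125   0.6750   0.3675]
  [ 0.1900   0.1375   0.5150]
(I − A)⁻¹ = adj(I−A) / det(I−A) ≈
  [   1.5967     0.3660     0.6437]
  [   0.5364     1.7040     0.9277]
  [   0.4796     0.3471     1.3001]
First solve x = (I − A)⁻¹ d = adj(I−A)·d / det(I−A); in particular x_S = (0.1900·60 + 0.1375·80 + 0.5150·85) / 0.396125 = 66.175 / 0.396125 ≈ 167.056.
Intermediate flow from M to S: z_MS = a_MS · x_S = 0.30 × 66.175 / 0.396125 = 19.8525 / 0.396125 ≈ 50.1.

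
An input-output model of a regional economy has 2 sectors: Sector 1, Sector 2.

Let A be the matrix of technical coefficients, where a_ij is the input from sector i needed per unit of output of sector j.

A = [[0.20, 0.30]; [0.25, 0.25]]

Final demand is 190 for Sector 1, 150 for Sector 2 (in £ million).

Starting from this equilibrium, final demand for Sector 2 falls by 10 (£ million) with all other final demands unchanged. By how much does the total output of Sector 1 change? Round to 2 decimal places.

I − A =
  [   0.80    -0.30]
  [  -0.25     0.75]
det(I−A) = (0.80)(0.75) − (-0.30)(-0.25) = 0.5250
adj(I−A) = [[0.75, 0.30], [0.25, 0.80]]
(I − A)⁻¹ = adj(I−A) / det(I−A) ≈
  [   1.4286     0.5714]
  [   0.4762     1.5238]
Δx = (I − A)⁻¹ Δd with Δd having -10 in the Sector 2 component and 0 elsewhere.
So Δx_1 = L_12 · (-10), where L_12 = adj(I−A)_12 / det(I−A) = 0.30 / 0.5250.
Δx_1 = 0.30 × (-10) / 0.5250 = -3.00 / 0.5250 ≈ -5.71.

Δx_1 = -5.71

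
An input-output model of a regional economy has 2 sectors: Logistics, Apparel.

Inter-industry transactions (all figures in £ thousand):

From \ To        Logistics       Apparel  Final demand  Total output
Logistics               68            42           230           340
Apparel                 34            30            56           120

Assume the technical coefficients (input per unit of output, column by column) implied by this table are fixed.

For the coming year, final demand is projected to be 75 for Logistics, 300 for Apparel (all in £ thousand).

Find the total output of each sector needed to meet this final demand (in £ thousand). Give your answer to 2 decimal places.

x_L = 285.40, x_A = 438.05

Technical coefficients a_ij = z_ij / X_j:
  a_LL = 68/340 = 0.20, a_AL = 34/340 = 0.10
  a_LA = 42/120 = 0.35, a_AA = 30/120 = 0.25
I − A =
  [   0.80    -0.35]
  [  -0.10     0.75]
det(I−A) = (0.80)(0.75) − (-0.35)(-0.10) = 0.5650
adj(I−A) = [[0.75, 0.35], [0.10, 0.80]]
(I − A)⁻¹ = adj(I−A) / det(I−A) ≈
  [   1.3274     0.6195]
  [   0.1770     1.4159]
x = (I − A)⁻¹ d = adj(I−A)·d / det(I−A), with det(I−A) = 0.5650:
  x_L = (0.75·75 + 0.35·300) / 0.5650 = 161.25 / 0.5650 ≈ 285.40
  x_A = (0.10·75 + 0.80·300) / 0.5650 = 247.50 / 0.5650 ≈ 438.05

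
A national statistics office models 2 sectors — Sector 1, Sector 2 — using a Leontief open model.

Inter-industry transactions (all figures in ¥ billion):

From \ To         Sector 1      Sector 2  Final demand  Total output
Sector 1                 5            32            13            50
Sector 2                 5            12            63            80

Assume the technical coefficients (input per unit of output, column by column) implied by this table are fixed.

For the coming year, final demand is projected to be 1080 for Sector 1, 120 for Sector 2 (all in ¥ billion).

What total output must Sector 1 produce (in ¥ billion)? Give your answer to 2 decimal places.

Technical coefficients a_ij = z_ij / X_j:
  a_11 = 5/50 = 0.10, a_21 = 5/50 = 0.10
  a_12 = 32/80 = 0.40, a_22 = 12/80 = 0.15
I − A =
  [   0.90    -0.40]
  [  -0.10     0.85]
det(I−A) = (0.90)(0.85) − (-0.40)(-0.10) = 0.7250
adj(I−A) = [[0.85, 0.40], [0.10, 0.90]]
(I − A)⁻¹ = adj(I−A) / det(I−A) ≈
  [   1.1724     0.5517]
  [   0.1379     1.2414]
x = (I − A)⁻¹ d = adj(I−A)·d / det(I−A), with det(I−A) = 0.7250:
  x_1 = (0.85·1080 + 0.40·120) / 0.7250 = 966.00 / 0.7250 ≈ 1332.41
  x_2 = (0.10·1080 + 0.90·120) / 0.7250 = 216.00 / 0.7250 ≈ 297.93

x_1 = 1332.41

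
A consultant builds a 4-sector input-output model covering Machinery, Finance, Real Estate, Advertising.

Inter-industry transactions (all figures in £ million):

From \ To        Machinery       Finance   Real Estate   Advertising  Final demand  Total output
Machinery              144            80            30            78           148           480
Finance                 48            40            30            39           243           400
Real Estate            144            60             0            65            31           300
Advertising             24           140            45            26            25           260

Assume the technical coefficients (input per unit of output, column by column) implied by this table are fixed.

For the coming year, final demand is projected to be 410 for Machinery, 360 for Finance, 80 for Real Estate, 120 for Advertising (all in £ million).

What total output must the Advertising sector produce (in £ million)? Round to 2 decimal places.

Technical coefficients a_ij = z_ij / X_j:
  a_11 = 144/480 = 0.30, a_21 = 48/480 = 0.10, a_31 = 144/480 = 0.30, a_41 = 24/480 = 0.05
  a_12 = 80/400 = 0.20, a_22 = 40/400 = 0.10, a_32 = 60/400 = 0.15, a_42 = 140/400 = 0.35
  a_13 = 30/300 = 0.10, a_23 = 30/300 = 0.10, a_33 = 0/300 = 0.00, a_43 = 45/300 = 0.15
  a_14 = 78/260 = 0.30, a_24 = 39/260 = 0.15, a_34 = 65/260 = 0.25, a_44 = 26/260 = 0.10
I − A =
  [   0.70    -0.20    -0.10    -0.30]
  [  -0.10     0.90    -0.10    -0.15]
  [  -0.30    -0.15     1.00    -0.25]
  [  -0.05    -0.35    -0.15     0.90]
Compute the cofactors C_ij = (−1)^(i+j)·(3×3 minor ij) of I−A; the adjugate is their transpose:
adj(I−A) = Cᵀ =
  [ 0.698125   0.306500   0.149250   0.325250]
  [ 0.128750   0.547000   0.091500   0.159500]
  [ 0.261875   0.241500   0.486750   0.262750]
  [ 0.132500   0.270000   0.125000   0.565000]
det(I−A) = Σ_j (I−A)_1j·C_1j = (0.70)(0.698125) + (-0.20)(0.128750) + (-0.10)(0.261875) + (-0.30)(0.132500) = 0.3970
(I − A)⁻¹ = adj(I−A) / det(I−A) ≈
  [   1.7585     0.7720     0.3759     0.8193]
  [   0.3243     1.3778     0.2305     0.4018]
  [   0.6596     0.6083     1.2261     0.6618]
  [   0.3338     0.6801     0.3149     1.4232]
x = (I − A)⁻¹ d = adj(I−A)·d / det(I−A), with det(I−A) = 0.3970:
  x_1 = (0.698125·410 + 0.306500·360 + 0.149250·80 + 0.325250·120) / 0.3970 = 447.54125 / 0.3970 ≈ 1127.31
  x_2 = (0.128750·410 + 0.547000·360 + 0.091500·80 + 0.159500·120) / 0.3970 = 276.1675 / 0.3970 ≈ 695.64
  x_3 = (0.261875·410 + 0.241500·360 + 0.486750·80 + 0.262750·120) / 0.3970 = 264.77875 / 0.3970 ≈ 666.95
  x_4 = (0.132500·410 + 0.270000·360 + 0.125000·80 + 0.565000·120) / 0.3970 = 229.325 / 0.3970 ≈ 577.64

x_4 = 577.64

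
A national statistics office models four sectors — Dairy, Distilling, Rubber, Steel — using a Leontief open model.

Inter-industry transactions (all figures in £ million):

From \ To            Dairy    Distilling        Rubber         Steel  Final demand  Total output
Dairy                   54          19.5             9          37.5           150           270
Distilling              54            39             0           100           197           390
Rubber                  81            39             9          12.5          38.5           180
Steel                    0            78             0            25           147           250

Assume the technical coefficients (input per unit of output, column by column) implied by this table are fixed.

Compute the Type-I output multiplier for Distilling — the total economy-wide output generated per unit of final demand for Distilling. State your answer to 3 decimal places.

m_2 = 1.888

Technical coefficients a_ij = z_ij / X_j:
  a_11 = 54/270 = 0.20, a_21 = 54/270 = 0.20, a_31 = 81/270 = 0.30, a_41 = 0/270 = 0.00
  a_12 = 19.5/390 = 0.05, a_22 = 39/390 = 0.10, a_32 = 39/390 = 0.10, a_42 = 78/390 = 0.20
  a_13 = 9/180 = 0.05, a_23 = 0/180 = 0.00, a_33 = 9/180 = 0.05, a_43 = 0/180 = 0.00
  a_14 = 37.5/250 = 0.15, a_24 = 100/250 = 0.40, a_34 = 12.5/250 = 0.05, a_44 = 25/250 = 0.10
I − A =
  [   0.80    -0.05    -0.05    -0.15]
  [  -0.20     0.90     0.00    -0.40]
  [  -0.30    -0.10     0.95    -0.05]
  [   0.00    -0.20     0.00     0.90]
Compute the cofactors C_ij = (−1)^(i+j)·(3×3 minor ij) of I−A; the adjugate is their transpose:
adj(I−A) = Cᵀ =
  [ 0.69350   0.07625   0.03650   0.15150]
  [ 0.17100   0.67050   0.00900   0.32700]
  [ 0.23900   0.10250   0.56900   0.11700]
  [ 0.03800   0.14900   0.00200   0.66000]
det(I−A) = Σ_j (I−A)_1j·C_1j = (0.80)(0.69350) + (-0.05)(0.17100) + (-0.05)(0.23900) + (-0.15)(0.03800) = 0.5286
(I − A)⁻¹ = adj(I−A) / det(I−A) ≈
  [   1.3120     0.1442     0.0691     0.2866]
  [   0.3235     1.2684     0.0170     0.6186]
  [   0.4521     0.1939     1.0764     0.2213]
  [   0.0719     0.2819     0.0038     1.2486]
The output multiplier for sector j is the column-j sum of the Leontief inverse (I − A)⁻¹ = adj(I−A) / det(I−A).
Column 2 of adj(I−A): (0.07625, 0.67050, 0.10250, 0.14900); det(I−A) = 0.5286.
m_2 = (0.07625 + 0.67050 + 0.10250 + 0.14900) / 0.5286 = 0.99825 / 0.5286 ≈ 1.888.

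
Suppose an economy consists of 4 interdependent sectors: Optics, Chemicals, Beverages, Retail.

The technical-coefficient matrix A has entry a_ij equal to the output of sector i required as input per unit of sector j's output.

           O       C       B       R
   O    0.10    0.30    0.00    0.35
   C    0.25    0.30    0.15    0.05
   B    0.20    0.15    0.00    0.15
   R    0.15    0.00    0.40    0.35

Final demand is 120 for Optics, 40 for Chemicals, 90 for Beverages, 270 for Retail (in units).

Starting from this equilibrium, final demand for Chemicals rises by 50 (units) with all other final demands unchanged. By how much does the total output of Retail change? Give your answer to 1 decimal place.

I − A =
  [   0.90    -0.30     0.00    -0.35]
  [  -0.25     0.70    -0.15    -0.05]
  [  -0.20    -0.15     1.00    -0.15]
  [  -0.15     0.00    -0.40     0.65]
Compute the cofactors C_ij = (−1)^(i+j)·(3×3 minor ij) of I−A; the adjugate is their transpose:
adj(I−A) = Cᵀ =
  [ 0.395375   0.198000   0.133250   0.258875]
  [ 0.181875   0.450500   0.132875   0.163250]
  [ 0.132250   0.125625   0.321750   0.155125]
  [ 0.172625   0.123000   0.228750   0.525750]
det(I−A) = Σ_j (I−A)_1j·C_1j = (0.90)(0.395375) + (-0.30)(0.181875) + (0.00)(0.132250) + (-0.35)(0.172625) = 0.24085625
(I − A)⁻¹ = adj(I−A) / det(I−A) ≈
  [   1.6415     0.8221     0.5532     1.0748]
  [   0.7551     1.8704     0.5517     0.6778]
  [   0.5491     0.5216     1.3359     0.6441]
  [   0.7167     0.5107     0.9497     2.1828]
Δx = (I − A)⁻¹ Δd with Δd having +50 in the Chemicals component and 0 elsewhere.
So Δx_R = L_RC · (+50), where L_RC = adj(I−A)_RC / det(I−A) = 0.123000 / 0.24085625.
Δx_R = 0.123000 × (+50) / 0.24085625 = 6.15 / 0.24085625 ≈ 25.5.

Δx_R = 25.5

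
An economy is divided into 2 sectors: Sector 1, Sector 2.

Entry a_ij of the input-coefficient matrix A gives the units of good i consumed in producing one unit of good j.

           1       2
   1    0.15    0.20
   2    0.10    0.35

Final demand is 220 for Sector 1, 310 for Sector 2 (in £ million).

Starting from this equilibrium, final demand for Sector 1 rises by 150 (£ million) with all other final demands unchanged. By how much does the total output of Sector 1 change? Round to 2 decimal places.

I − A =
  [   0.85    -0.20]
  [  -0.10     0.65]
det(I−A) = (0.85)(0.65) − (-0.20)(-0.10) = 0.5325
adj(I−A) = [[0.65, 0.20], [0.10, 0.85]]
(I − A)⁻¹ = adj(I−A) / det(I−A) ≈
  [   1.2207     0.3756]
  [   0.1878     1.5962]
Δx = (I − A)⁻¹ Δd with Δd having +150 in the Sector 1 component and 0 elsewhere.
So Δx_1 = L_11 · (+150), where L_11 = adj(I−A)_11 / det(I−A) = 0.65 / 0.5325.
Δx_1 = 0.65 × (+150) / 0.5325 = 97.50 / 0.5325 ≈ 183.10.

Δx_1 = 183.10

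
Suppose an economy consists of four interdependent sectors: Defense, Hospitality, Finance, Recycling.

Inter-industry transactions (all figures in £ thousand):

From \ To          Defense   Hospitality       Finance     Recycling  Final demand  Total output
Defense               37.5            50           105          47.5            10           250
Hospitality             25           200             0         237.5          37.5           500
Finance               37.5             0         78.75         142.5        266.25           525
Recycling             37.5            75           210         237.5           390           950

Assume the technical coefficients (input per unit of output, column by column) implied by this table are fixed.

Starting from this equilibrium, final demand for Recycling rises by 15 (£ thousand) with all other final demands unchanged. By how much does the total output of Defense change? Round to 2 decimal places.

Δx_1 = 4.13

Technical coefficients a_ij = z_ij / X_j:
  a_11 = 37.5/250 = 0.15, a_21 = 25/250 = 0.10, a_31 = 37.5/250 = 0.15, a_41 = 37.5/250 = 0.15
  a_12 = 50/500 = 0.10, a_22 = 200/500 = 0.40, a_32 = 0/500 = 0.00, a_42 = 75/500 = 0.15
  a_13 = 105/525 = 0.20, a_23 = 0/525 = 0.00, a_33 = 78.75/525 = 0.15, a_43 = 210/525 = 0.40
  a_14 = 47.5/950 = 0.05, a_24 = 237.5/950 = 0.25, a_34 = 142.5/950 = 0.15, a_44 = 237.5/950 = 0.25
I − A =
  [   0.85    -0.10    -0.20    -0.05]
  [  -0.10     0.60     0.00    -0.25]
  [  -0.15     0.00     0.85    -0.15]
  [  -0.15    -0.15    -0.40     0.75]
Compute the cofactors C_ij = (−1)^(i+j)·(3×3 minor ij) of I−A; the adjugate is their transpose:
adj(I−A) = Cᵀ =
  [ 0.314625   0.068625   0.104500   0.064750]
  [ 0.104625   0.454500   0.109500   0.180375]
  [ 0.077625   0.033750   0.334125   0.083250]
  [ 0.125250   0.122625   0.221000   0.407000]
det(I−A) = Σ_j (I−A)_1j·C_1j = (0.85)(0.314625) + (-0.10)(0.104625) + (-0.20)(0.077625) + (-0.05)(0.125250) = 0.23518125
(I − A)⁻¹ = adj(I−A) / det(I−A) ≈
  [   1.3378     0.2918     0.4443     0.2753]
  [   0.4449     1.9326     0.4656     0.7670]
  [   0.3301     0.1435     1.4207     0.3540]
  [   0.5326     0.5214     0.9397     1.7306]
Δx = (I − A)⁻¹ Δd with Δd having +15 in the Recycling component and 0 elsewhere.
So Δx_1 = L_14 · (+15), where L_14 = adj(I−A)_14 / det(I−A) = 0.064750 / 0.23518125.
Δx_1 = 0.064750 × (+15) / 0.23518125 = 0.97125 / 0.23518125 ≈ 4.13.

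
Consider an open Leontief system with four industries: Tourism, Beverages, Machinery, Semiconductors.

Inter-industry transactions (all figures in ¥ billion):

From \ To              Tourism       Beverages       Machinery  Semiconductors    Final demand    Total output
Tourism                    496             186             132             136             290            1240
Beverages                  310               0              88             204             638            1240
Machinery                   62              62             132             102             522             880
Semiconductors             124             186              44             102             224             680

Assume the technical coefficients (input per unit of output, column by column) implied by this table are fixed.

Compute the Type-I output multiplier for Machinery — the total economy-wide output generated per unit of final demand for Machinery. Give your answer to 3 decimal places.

m_M = 2.161

Technical coefficients a_ij = z_ij / X_j:
  a_TT = 496/1240 = 0.40, a_BT = 310/1240 = 0.25, a_MT = 62/1240 = 0.05, a_ST = 124/1240 = 0.10
  a_TB = 186/1240 = 0.15, a_BB = 0/1240 = 0.00, a_MB = 62/1240 = 0.05, a_SB = 186/1240 = 0.15
  a_TM = 132/880 = 0.15, a_BM = 88/880 = 0.10, a_MM = 132/880 = 0.15, a_SM = 44/880 = 0.05
  a_TS = 136/680 = 0.20, a_BS = 204/680 = 0.30, a_MS = 102/680 = 0.15, a_SS = 102/680 = 0.15
I − A =
  [   0.60    -0.15    -0.15    -0.20]
  [  -0.25     1.00    -0.10    -0.30]
  [  -0.05    -0.05     0.85    -0.15]
  [  -0.10    -0.15    -0.05     0.85]
Compute the cofactors C_ij = (−1)^(i+j)·(3×3 minor ij) of I−A; the adjugate is their transpose:
adj(I−A) = Cᵀ =
  [ 0.669500   0.143000   0.148750   0.234250]
  [ 0.210750   0.402875   0.096875   0.208875]
  [ 0.073000   0.048125   0.419125   0.108125]
  [ 0.120250   0.090750   0.059250   0.465000]
det(I−A) = Σ_j (I−A)_1j·C_1j = (0.60)(0.669500) + (-0.15)(0.210750) + (-0.15)(0.073000) + (-0.20)(0.120250) = 0.3350875
(I − A)⁻¹ = adj(I−A) / det(I−A) ≈
  [   1.9980     0.4268     0.4439     0.6991]
  [   0.6289     1.2023     0.2891     0.6233]
  [   0.2179     0.1436     1.2508     0.3227]
  [   0.3589     0.2708     0.1768     1.3877]
The output multiplier for sector j is the column-j sum of the Leontief inverse (I − A)⁻¹ = adj(I−A) / det(I−A).
Column M of adj(I−A): (0.148750, 0.096875, 0.419125, 0.059250); det(I−A) = 0.3350875.
m_M = (0.148750 + 0.096875 + 0.419125 + 0.059250) / 0.3350875 = 0.724 / 0.3350875 ≈ 2.161.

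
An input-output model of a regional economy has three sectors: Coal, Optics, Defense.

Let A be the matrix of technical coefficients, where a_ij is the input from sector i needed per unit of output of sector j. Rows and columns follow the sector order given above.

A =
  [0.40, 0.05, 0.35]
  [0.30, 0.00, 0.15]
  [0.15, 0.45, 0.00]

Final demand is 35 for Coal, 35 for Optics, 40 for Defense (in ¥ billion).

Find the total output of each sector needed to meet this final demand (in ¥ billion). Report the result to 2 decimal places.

I − A =
  [   0.60    -0.05    -0.35]
  [  -0.30     1.00    -0.15]
  [  -0.15    -0.45     1.00]
Cofactors of I−A, C_ij = (−1)^(i+j)·(minor ij) (rows/columns in the sector order above):
  C_11 = (1.00)(1.00) − (-0.15)(-0.45) = 0.9325
  C_12 = −[(-0.30)(1.00) − (-0.15)(-0.15)] = 0.3225
  C_13 = (-0.30)(-0.45) − (1.00)(-0.15) = 0.2850
  C_21 = −[(-0.05)(1.00) − (-0.35)(-0.45)] = 0.2075
  C_22 = (0.60)(1.00) − (-0.35)(-0.15) = 0.5475
  C_23 = −[(0.60)(-0.45) − (-0.05)(-0.15)] = 0.2775
  C_31 = (-0.05)(-0.15) − (-0.35)(1.00) = 0.3575
  C_32 = −[(0.60)(-0.15) − (-0.35)(-0.30)] = 0.1950
  C_33 = (0.60)(1.00) − (-0.05)(-0.30) = 0.5850
det(I−A) = Σ_j (I−A)_1j·C_1j = (0.60)(0.9325) + (-0.05)(0.3225) + (-0.35)(0.2850) = 0.443625
adj(I−A) = Cᵀ =
  [ 0.9325   0.2075   0.3575]
  [ 0.3225   0.5475   0.1950]
  [ 0.2850   0.2775   0.5850]
(I − A)⁻¹ = adj(I−A) / det(I−A) ≈
  [   2.1020     0.4677     0.8059]
  [   0.7270     1.2342     0.4396]
  [   0.6424     0.6255     1.3187]
x = (I − A)⁻¹ d = adj(I−A)·d / det(I−A), with det(I−A) = 0.443625:
  x_1 = (0.9325·35 + 0.2075·35 + 0.3575·40) / 0.443625 = 54.20 / 0.443625 ≈ 122.18
  x_2 = (0.3225·35 + 0.5475·35 + 0.1950·40) / 0.443625 = 38.25 / 0.443625 ≈ 86.22
  x_3 = (0.2850·35 + 0.2775·35 + 0.5850·40) / 0.443625 = 43.0875 / 0.443625 ≈ 97.13

x_1 = 122.18, x_2 = 86.22, x_3 = 97.13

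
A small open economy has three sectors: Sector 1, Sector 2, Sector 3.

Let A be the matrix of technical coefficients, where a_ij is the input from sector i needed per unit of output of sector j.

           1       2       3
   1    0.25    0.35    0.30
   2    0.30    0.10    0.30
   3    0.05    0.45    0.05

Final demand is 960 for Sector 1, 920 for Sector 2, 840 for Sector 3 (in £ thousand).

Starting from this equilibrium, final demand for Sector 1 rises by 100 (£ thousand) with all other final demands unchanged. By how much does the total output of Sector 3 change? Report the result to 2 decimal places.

Δx_3 = 47.24

I − A =
  [   0.75    -0.35    -0.30]
  [  -0.30     0.90    -0.30]
  [  -0.05    -0.45     0.95]
Cofactors of I−A, C_ij = (−1)^(i+j)·(minor ij) (rows/columns in the sector order above):
  C_11 = (0.90)(0.95) − (-0.30)(-0.45) = 0.7200
  C_12 = −[(-0.30)(0.95) − (-0.30)(-0.05)] = 0.3000
  C_13 = (-0.30)(-0.45) − (0.90)(-0.05) = 0.1800
  C_21 = −[(-0.35)(0.95) − (-0.30)(-0.45)] = 0.4675
  C_22 = (0.75)(0.95) − (-0.30)(-0.05) = 0.6975
  C_23 = −[(0.75)(-0.45) − (-0.35)(-0.05)] = 0.3550
  C_31 = (-0.35)(-0.30) − (-0.30)(0.90) = 0.3750
  C_32 = −[(0.75)(-0.30) − (-0.30)(-0.30)] = 0.3150
  C_33 = (0.75)(0.90) − (-0.35)(-0.30) = 0.5700
det(I−A) = Σ_j (I−A)_1j·C_1j = (0.75)(0.7200) + (-0.35)(0.3000) + (-0.30)(0.1800) = 0.3810
adj(I−A) = Cᵀ =
  [ 0.7200   0.4675   0.3750]
  [ 0.3000   0.6975   0.3150]
  [ 0.1800   0.3550   0.5700]
(I − A)⁻¹ = adj(I−A) / det(I−A) ≈
  [   1.8898     1.2270     0.9843]
  [   0.7874     1.8307     0.8268]
  [   0.4724     0.9318     1.4961]
Δx = (I − A)⁻¹ Δd with Δd having +100 in the Sector 1 component and 0 elsewhere.
So Δx_3 = L_31 · (+100), where L_31 = adj(I−A)_31 / det(I−A) = 0.1800 / 0.3810.
Δx_3 = 0.1800 × (+100) / 0.3810 = 18.00 / 0.3810 ≈ 47.24.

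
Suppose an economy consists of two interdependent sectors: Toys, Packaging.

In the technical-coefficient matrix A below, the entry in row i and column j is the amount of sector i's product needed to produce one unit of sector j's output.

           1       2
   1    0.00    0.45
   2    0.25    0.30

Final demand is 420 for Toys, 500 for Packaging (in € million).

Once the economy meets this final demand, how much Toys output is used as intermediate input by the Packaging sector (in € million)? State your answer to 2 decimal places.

z_12 = 463.40

I − A =
  [   1.00    -0.45]
  [  -0.25     0.70]
det(I−A) = (1.00)(0.70) − (-0.45)(-0.25) = 0.5875
adj(I−A) = [[0.70, 0.45], [0.25, 1.00]]
(I − A)⁻¹ = adj(I−A) / det(I−A) ≈
  [   1.1915     0.7660]
  [   0.4255     1.7021]
First solve x = (I − A)⁻¹ d = adj(I−A)·d / det(I−A); in particular x_2 = (0.25·420 + 1.00·500) / 0.5875 = 605.00 / 0.5875 ≈ 1029.7872.
Intermediate flow from 1 to 2: z_12 = a_12 · x_2 = 0.45 × 605.00 / 0.5875 = 272.25 / 0.5875 ≈ 463.40.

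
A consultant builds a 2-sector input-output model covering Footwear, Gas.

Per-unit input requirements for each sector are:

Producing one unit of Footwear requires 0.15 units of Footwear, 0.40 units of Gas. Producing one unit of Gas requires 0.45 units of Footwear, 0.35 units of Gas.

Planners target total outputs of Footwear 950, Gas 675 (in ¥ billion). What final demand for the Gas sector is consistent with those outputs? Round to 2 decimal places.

d_2 = 58.75

I − A =
  [   0.85    -0.45]
  [  -0.40     0.65]
d = (I − A) x:
  d_1 = (+0.85)·950 + (-0.45)·675 = 503.75
  d_2 = (-0.40)·950 + (+0.65)·675 = 58.75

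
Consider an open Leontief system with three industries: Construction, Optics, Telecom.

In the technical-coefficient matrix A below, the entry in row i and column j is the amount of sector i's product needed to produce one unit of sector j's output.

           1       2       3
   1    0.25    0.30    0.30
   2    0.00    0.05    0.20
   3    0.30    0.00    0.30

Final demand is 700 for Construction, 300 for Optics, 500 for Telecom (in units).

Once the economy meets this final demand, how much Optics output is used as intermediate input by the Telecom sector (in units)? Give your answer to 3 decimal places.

z_23 = 294.877

I − A =
  [   0.75    -0.30    -0.30]
  [   0.00     0.95    -0.20]
  [  -0.30     0.00     0.70]
Cofactors of I−A, C_ij = (−1)^(i+j)·(minor ij) (rows/columns in the sector order above):
  C_11 = (0.95)(0.70) − (-0.20)(0.00) = 0.6650
  C_12 = −[(0.00)(0.70) − (-0.20)(-0.30)] = 0.0600
  C_13 = (0.00)(0.00) − (0.95)(-0.30) = 0.2850
  C_21 = −[(-0.30)(0.70) − (-0.30)(0.00)] = 0.2100
  C_22 = (0.75)(0.70) − (-0.30)(-0.30) = 0.4350
  C_23 = −[(0.75)(0.00) − (-0.30)(-0.30)] = 0.0900
  C_31 = (-0.30)(-0.20) − (-0.30)(0.95) = 0.3450
  C_32 = −[(0.75)(-0.20) − (-0.30)(0.00)] = 0.1500
  C_33 = (0.75)(0.95) − (-0.30)(0.00) = 0.7125
det(I−A) = Σ_j (I−A)_1j·C_1j = (0.75)(0.6650) + (-0.30)(0.0600) + (-0.30)(0.2850) = 0.39525
adj(I−A) = Cᵀ =
  [ 0.6650   0.2100   0.3450]
  [ 0.0600   0.4350   0.1500]
  [ 0.2850   0.0900   0.7125]
(I − A)⁻¹ = adj(I−A) / det(I−A) ≈
  [   1.6825     0.5313     0.8729]
  [   0.1518     1.1006     0.3795]
  [   0.7211     0.2277     1.8027]
First solve x = (I − A)⁻¹ d = adj(I−A)·d / det(I−A); in particular x_3 = (0.2850·700 + 0.0900·300 + 0.7125·500) / 0.39525 = 582.75 / 0.39525 ≈ 1474.38330.
Intermediate flow from 2 to 3: z_23 = a_23 · x_3 = 0.20 × 582.75 / 0.39525 = 116.55 / 0.39525 ≈ 294.877.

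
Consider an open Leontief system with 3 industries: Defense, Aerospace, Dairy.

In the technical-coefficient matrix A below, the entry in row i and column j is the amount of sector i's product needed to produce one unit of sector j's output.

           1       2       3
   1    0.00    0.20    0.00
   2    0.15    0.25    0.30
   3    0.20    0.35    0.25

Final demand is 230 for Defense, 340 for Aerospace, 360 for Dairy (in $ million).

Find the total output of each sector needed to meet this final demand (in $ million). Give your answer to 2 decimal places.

x_1 = 420.39, x_2 = 951.95, x_3 = 1036.35

I − A =
  [   1.00    -0.20     0.00]
  [  -0.15     0.75    -0.30]
  [  -0.20    -0.35     0.75]
Cofactors of I−A, C_ij = (−1)^(i+j)·(minor ij) (rows/columns in the sector order above):
  C_11 = (0.75)(0.75) − (-0.30)(-0.35) = 0.4575
  C_12 = −[(-0.15)(0.75) − (-0.30)(-0.20)] = 0.1725
  C_13 = (-0.15)(-0.35) − (0.75)(-0.20) = 0.2025
  C_21 = −[(-0.20)(0.75) − (0.00)(-0.35)] = 0.1500
  C_22 = (1.00)(0.75) − (0.00)(-0.20) = 0.7500
  C_23 = −[(1.00)(-0.35) − (-0.20)(-0.20)] = 0.3900
  C_31 = (-0.20)(-0.30) − (0.00)(0.75) = 0.0600
  C_32 = −[(1.00)(-0.30) − (0.00)(-0.15)] = 0.3000
  C_33 = (1.00)(0.75) − (-0.20)(-0.15) = 0.7200
det(I−A) = Σ_j (I−A)_1j·C_1j = (1.00)(0.4575) + (-0.20)(0.1725) + (0.00)(0.2025) = 0.4230
adj(I−A) = Cᵀ =
  [ 0.4575   0.1500   0.0600]
  [ 0.1725   0.7500   0.3000]
  [ 0.2025   0.3900   0.7200]
(I − A)⁻¹ = adj(I−A) / det(I−A) ≈
  [   1.0816     0.3546     0.1418]
  [   0.4078     1.7730     0.7092]
  [   0.4787     0.9220     1.7021]
x = (I − A)⁻¹ d = adj(I−A)·d / det(I−A), with det(I−A) = 0.4230:
  x_1 = (0.4575·230 + 0.1500·340 + 0.0600·360) / 0.4230 = 177.825 / 0.4230 ≈ 420.39
  x_2 = (0.1725·230 + 0.7500·340 + 0.3000·360) / 0.4230 = 402.675 / 0.4230 ≈ 951.95
  x_3 = (0.2025·230 + 0.3900·340 + 0.7200·360) / 0.4230 = 438.375 / 0.4230 ≈ 1036.35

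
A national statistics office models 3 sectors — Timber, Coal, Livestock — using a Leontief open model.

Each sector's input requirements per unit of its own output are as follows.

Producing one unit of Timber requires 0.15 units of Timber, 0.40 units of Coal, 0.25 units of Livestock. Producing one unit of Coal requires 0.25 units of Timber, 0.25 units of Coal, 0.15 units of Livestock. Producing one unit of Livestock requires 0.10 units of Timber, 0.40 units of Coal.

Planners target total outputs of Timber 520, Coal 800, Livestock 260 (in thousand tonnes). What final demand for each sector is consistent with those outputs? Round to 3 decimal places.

d_1 = 216.000, d_2 = 288.000, d_3 = 10.000

I − A =
  [   0.85    -0.25    -0.10]
  [  -0.40     0.75    -0.40]
  [  -0.25    -0.15     1.00]
d = (I − A) x:
  d_1 = (+0.85)·520 + (-0.25)·800 + (-0.10)·260 = 216.000
  d_2 = (-0.40)·520 + (+0.75)·800 + (-0.40)·260 = 288.000
  d_3 = (-0.25)·520 + (-0.15)·800 + (+1.00)·260 = 10.000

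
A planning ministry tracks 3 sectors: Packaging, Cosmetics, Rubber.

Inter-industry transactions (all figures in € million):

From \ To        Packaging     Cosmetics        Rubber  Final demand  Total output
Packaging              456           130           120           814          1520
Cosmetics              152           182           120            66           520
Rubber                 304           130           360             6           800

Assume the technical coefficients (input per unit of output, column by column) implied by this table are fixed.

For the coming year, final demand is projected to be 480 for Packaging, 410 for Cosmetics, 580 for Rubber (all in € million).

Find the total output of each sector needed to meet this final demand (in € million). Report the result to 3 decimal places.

Technical coefficients a_ij = z_ij / X_j:
  a_PP = 456/1520 = 0.30, a_CP = 152/1520 = 0.10, a_RP = 304/1520 = 0.20
  a_PC = 130/520 = 0.25, a_CC = 182/520 = 0.35, a_RC = 130/520 = 0.25
  a_PR = 120/800 = 0.15, a_CR = 120/800 = 0.15, a_RR = 360/800 = 0.45
I − A =
  [   0.70    -0.25    -0.15]
  [  -0.10     0.65    -0.15]
  [  -0.20    -0.25     0.55]
Cofactors of I−A, C_ij = (−1)^(i+j)·(minor ij) (rows/columns in the sector order above):
  C_11 = (0.65)(0.55) − (-0.15)(-0.25) = 0.3200
  C_12 = −[(-0.10)(0.55) − (-0.15)(-0.20)] = 0.0850
  C_13 = (-0.10)(-0.25) − (0.65)(-0.20) = 0.1550
  C_21 = −[(-0.25)(0.55) − (-0.15)(-0.25)] = 0.1750
  C_22 = (0.70)(0.55) − (-0.15)(-0.20) = 0.3550
  C_23 = −[(0.70)(-0.25) − (-0.25)(-0.20)] = 0.2250
  C_31 = (-0.25)(-0.15) − (-0.15)(0.65) = 0.1350
  C_32 = −[(0.70)(-0.15) − (-0.15)(-0.10)] = 0.1200
  C_33 = (0.70)(0.65) − (-0.25)(-0.10) = 0.4300
det(I−A) = Σ_j (I−A)_1j·C_1j = (0.70)(0.3200) + (-0.25)(0.0850) + (-0.15)(0.1550) = 0.1795
adj(I−A) = Cᵀ =
  [ 0.3200   0.1750   0.1350]
  [ 0.0850   0.3550   0.1200]
  [ 0.1550   0.2250   0.4300]
(I − A)⁻¹ = adj(I−A) / det(I−A) ≈
  [   1.7827     0.9749     0.7521]
  [   0.4735     1.9777     0.6685]
  [   0.8635     1.2535     2.3955]
x = (I − A)⁻¹ d = adj(I−A)·d / det(I−A), with det(I−A) = 0.1795:
  x_P = (0.3200·480 + 0.1750·410 + 0.1350·580) / 0.1795 = 303.65 / 0.1795 ≈ 1691.643
  x_C = (0.0850·480 + 0.3550·410 + 0.1200·580) / 0.1795 = 255.95 / 0.1795 ≈ 1425.905
  x_R = (0.1550·480 + 0.2250·410 + 0.4300·580) / 0.1795 = 416.05 / 0.1795 ≈ 2317.827

x_P = 1691.643, x_C = 1425.905, x_R = 2317.827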